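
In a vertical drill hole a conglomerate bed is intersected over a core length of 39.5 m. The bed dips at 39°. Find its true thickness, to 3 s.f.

True thickness t = h · cos(dip) = 39.5 × cos 39°
t = 39.5 × 0.7771 = 30.697 m

30.7 m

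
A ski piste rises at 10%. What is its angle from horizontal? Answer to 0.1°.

5.7°

tan θ = 10/100 = 0.1000
θ = arctan(0.1000) = 5.71°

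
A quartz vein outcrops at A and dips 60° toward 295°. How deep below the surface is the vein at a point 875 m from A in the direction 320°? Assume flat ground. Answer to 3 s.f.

1370 m

The hole lies 25° from the dip direction, so the down-dip offset is 875 × cos 25° = 793.02 m.
Depth = down-dip offset × tan(dip) = 793.02 × tan 60° = 793.02 × 1.7321
Depth = 1373.55 m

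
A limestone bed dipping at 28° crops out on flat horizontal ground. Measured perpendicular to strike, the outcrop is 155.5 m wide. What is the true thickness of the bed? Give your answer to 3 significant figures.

True thickness t = w · sin(dip) = 155.5 × sin 28°
t = 155.5 × 0.4695 = 73.003 m

73.0 m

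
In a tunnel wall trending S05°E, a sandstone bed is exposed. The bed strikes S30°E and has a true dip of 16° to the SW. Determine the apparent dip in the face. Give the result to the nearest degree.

7°

Angle between strike (S30°E) and section (S05°E): β = 25°.
tan(apparent dip) = tan 16° · sin 25° = 0.1212
α = arctan(0.1212) = 6.91°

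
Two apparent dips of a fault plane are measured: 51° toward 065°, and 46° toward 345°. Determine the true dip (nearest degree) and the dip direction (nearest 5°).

Represent each trace as a vector plunging at its apparent dip toward its trend (east-north-up frame): v₁ = (0.570, 0.266, -0.777), v₂ = (-0.180, 0.671, -0.719).
n = v₁ × v₂ = (0.330, 0.550, 0.431) (taken with n_z > 0).
True dip = arccos(n_z / |n|) = arccos(0.5573) = 56.1°.
The horizontal component of n points toward azimuth atan2(n_x, n_y) = 31°, the dip direction.

true dip 56°, dip direction 030°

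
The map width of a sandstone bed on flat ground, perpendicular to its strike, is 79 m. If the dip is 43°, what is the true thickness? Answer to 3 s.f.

True thickness t = w · sin(dip) = 79 × sin 43°
t = 79 × 0.6820 = 53.878 m

53.9 m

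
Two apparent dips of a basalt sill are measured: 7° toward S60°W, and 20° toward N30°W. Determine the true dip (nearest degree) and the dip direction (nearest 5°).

true dip 21°, dip direction 310°

Represent each trace as a vector plunging at its apparent dip toward its trend (east-north-up frame): v₁ = (-0.860, -0.496, -0.122), v₂ = (-0.470, 0.814, -0.342).
The plane normal is n = v₁ × v₂ ∝ (-0.269, 0.237, 0.933).
Dip δ = arctan(|n_h|/n_z) = arctan(0.358/0.933) = 21.0°.
The horizontal component of n points toward azimuth atan2(n_x, n_y) = 311°, the dip direction.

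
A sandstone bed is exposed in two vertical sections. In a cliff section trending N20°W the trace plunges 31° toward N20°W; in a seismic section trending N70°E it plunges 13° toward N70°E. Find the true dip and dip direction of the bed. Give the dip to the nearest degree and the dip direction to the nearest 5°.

Each apparent-dip line lies in the plane. As unit vectors (x east, y north, z up), v₁ plunges 31°→N20°W and v₂ plunges 13°→N70°E.
The plane normal is n = v₁ × v₂ ∝ (0.010, 0.538, 0.835).
Dip δ = arctan(|n_h|/n_z) = arctan(0.538/0.835) = 32.8°.
Dip direction = azimuth of (n_x, n_y) = atan2(0.010, 0.538) = 1°.

true dip 33°, dip direction 000°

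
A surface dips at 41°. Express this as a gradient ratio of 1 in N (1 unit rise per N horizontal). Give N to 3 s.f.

1 in 1.15

1 : N means tan θ = 1/N, so N = 1/tan 41° = 1/0.8693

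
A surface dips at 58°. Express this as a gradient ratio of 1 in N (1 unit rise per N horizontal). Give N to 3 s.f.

1 in 0.625

1 : N means tan θ = 1/N, so N = 1/tan 58° = 1/1.6003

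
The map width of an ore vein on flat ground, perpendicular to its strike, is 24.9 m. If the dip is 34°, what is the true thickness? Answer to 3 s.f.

13.9 m

True thickness t = w · sin(dip) = 24.9 × sin 34°
t = 24.9 × 0.5592 = 13.924 m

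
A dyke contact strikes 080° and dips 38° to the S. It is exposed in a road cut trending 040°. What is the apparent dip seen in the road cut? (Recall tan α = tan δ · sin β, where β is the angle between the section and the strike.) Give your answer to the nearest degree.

27°

The section lies 40° from the strike.
tan α = tan 38° × sin 40° = 0.7813 × 0.6428 = 0.5022
α = arctan(0.5022) = 26.67°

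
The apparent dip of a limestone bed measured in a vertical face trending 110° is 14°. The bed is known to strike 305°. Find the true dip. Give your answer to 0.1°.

43.9°

The section is 15° from the strike.
tan δ = tan α / sin β = tan 14° / sin 15° = 0.2493 / 0.2588 = 0.9633
δ = arctan(0.9633) = 43.93°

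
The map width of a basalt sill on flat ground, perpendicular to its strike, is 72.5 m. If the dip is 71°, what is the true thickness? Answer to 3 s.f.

True thickness t = w · sin(dip) = 72.5 × sin 71°
t = 72.5 × 0.9455 = 68.550 m

68.6 m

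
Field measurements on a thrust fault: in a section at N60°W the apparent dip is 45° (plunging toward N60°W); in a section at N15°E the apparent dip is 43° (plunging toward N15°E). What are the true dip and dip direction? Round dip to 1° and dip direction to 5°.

The two traces are lines in the plane: v₁ = (sin 300°·cos 45°, cos 300°·cos 45°, −sin 45°), v₂ = (sin 15°·cos 43°, cos 15°·cos 43°, −sin 43°).
Cross product v₁ × v₂ gives the pole to the plane: n ∝ (-0.258, 0.551, 0.500).
Dip δ = arctan(|n_h|/n_z) = arctan(0.609/0.500) = 50.6°.
The horizontal component of n points toward azimuth atan2(n_x, n_y) = 335°, the dip direction.

true dip 51°, dip direction 335°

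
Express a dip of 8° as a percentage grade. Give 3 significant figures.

grade % = 100 × tan 8° = 100 × 0.1405

14.1%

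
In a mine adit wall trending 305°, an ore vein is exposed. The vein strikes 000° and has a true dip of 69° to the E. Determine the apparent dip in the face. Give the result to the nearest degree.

The strike is 000° and the section trends 305°; the acute angle between them is β = 55°.
tan α = tan 69° × sin 55° = 2.6051 × 0.8192 = 2.1340
α = arctan(2.1340) = 64.89°

65°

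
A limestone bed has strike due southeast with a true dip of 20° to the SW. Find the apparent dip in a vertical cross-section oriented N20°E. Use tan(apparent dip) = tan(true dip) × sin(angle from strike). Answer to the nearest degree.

Angle between strike (due southeast) and section (N20°E): β = 65°.
tan α = tan 20° × sin 65° = 0.3640 × 0.9063 = 0.3299
apparent dip = arctan 0.3299 = 18.26°

18°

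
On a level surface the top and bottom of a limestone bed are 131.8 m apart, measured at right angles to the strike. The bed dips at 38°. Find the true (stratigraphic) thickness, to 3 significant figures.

81.1 m

True thickness t = w · sin(dip) = 131.8 × sin 38°
t = 131.8 × 0.6157 = 81.144 m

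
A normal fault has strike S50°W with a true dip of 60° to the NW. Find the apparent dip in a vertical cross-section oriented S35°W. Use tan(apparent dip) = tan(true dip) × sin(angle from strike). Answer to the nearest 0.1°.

24.1°

The section lies 15° from the strike.
tan(apparent dip) = tan 60° · sin 15° = 0.4483
apparent dip = arctan 0.4483 = 24.15°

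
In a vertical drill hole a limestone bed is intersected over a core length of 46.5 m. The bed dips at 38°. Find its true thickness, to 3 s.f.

True thickness t = h · cos(dip) = 46.5 × cos 38°
t = 46.5 × 0.7880 = 36.643 m

36.6 m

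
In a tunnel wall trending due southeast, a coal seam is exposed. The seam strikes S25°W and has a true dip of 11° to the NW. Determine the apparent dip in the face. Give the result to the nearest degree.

The strike is S25°W and the section trends due southeast; the acute angle between them is β = 70°.
tan(apparent dip) = tan 11° · sin 70° = 0.1827
α = arctan(0.1827) = 10.35°

10°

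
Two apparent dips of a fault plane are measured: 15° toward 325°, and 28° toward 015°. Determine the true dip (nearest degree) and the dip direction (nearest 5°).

true dip 28°, dip direction 025°

Represent each trace as a vector plunging at its apparent dip toward its trend (east-north-up frame): v₁ = (-0.554, 0.791, -0.259), v₂ = (0.229, 0.853, -0.469).
The plane normal is n = v₁ × v₂ ∝ (0.151, 0.319, 0.653).
tan δ = √(n_x²+n_y²)/n_z = 0.353/0.653, so δ = 28.4°.
Dip direction = atan2(0.151, 0.319) = 25° (azimuth of n's horizontal projection).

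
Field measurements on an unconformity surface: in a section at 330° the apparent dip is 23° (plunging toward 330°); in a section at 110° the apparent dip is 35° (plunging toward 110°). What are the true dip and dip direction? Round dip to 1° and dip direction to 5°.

true dip 59°, dip direction 045°

Represent each trace as a vector plunging at its apparent dip toward its trend (east-north-up frame): v₁ = (-0.460, 0.797, -0.391), v₂ = (0.770, -0.280, -0.574).
Cross product v₁ × v₂ gives the pole to the plane: n ∝ (0.567, 0.565, 0.485).
Dip δ = arctan(|n_h|/n_z) = arctan(0.800/0.485) = 58.8°.
Dip direction = azimuth of (n_x, n_y) = atan2(0.567, 0.565) = 45°.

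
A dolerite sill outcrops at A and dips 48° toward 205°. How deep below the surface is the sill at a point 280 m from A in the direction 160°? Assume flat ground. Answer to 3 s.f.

220 m

The hole lies 45° from the dip direction, so the down-dip offset is 280 × cos 45° = 197.99 m.
Depth = down-dip offset × tan(dip) = 197.99 × tan 48° = 197.99 × 1.1106
Depth = 219.89 m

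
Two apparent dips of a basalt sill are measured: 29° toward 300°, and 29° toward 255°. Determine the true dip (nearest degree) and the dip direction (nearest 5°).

Represent each trace as a vector plunging at its apparent dip toward its trend (east-north-up frame): v₁ = (-0.757, 0.437, -0.485), v₂ = (-0.845, -0.226, -0.485).
n = v₁ × v₂ = (-0.322, 0.042, 0.541) (taken with n_z > 0).
Dip δ = arctan(|n_h|/n_z) = arctan(0.325/0.541) = 31.0°.
The horizontal component of n points toward azimuth atan2(n_x, n_y) = 278°, the dip direction.

true dip 31°, dip direction 280°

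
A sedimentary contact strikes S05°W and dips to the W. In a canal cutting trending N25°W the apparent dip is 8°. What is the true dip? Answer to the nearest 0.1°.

15.7°

β = acute angle between strike S05°W and section N25°W = 30°.
tan(true dip) = tan 8° / sin 30° = 0.2811
true dip = arctan 0.2811 = 15.70°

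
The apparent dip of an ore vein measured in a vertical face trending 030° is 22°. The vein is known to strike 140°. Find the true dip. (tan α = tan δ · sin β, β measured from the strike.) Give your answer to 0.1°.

23.3°

The section is 70° from the strike.
tan δ = tan α / sin β = tan 22° / sin 70° = 0.4040 / 0.9397 = 0.4300
δ = arctan(0.4300) = 23.27°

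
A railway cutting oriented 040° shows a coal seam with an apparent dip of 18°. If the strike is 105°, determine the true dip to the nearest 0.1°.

β = acute angle between strike 105° and section 040° = 65°.
tan δ = tan α / sin β = tan 18° / sin 65° = 0.3249 / 0.9063 = 0.3585
δ = arctan(0.3585) = 19.72°

19.7°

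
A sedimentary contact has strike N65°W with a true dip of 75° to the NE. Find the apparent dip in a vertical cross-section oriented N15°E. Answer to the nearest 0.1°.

The section lies 80° from the strike.
tan α = tan 75° × sin 80° = 3.7321 × 0.9848 = 3.6754
apparent dip = arctan 3.6754 = 74.78°

74.8°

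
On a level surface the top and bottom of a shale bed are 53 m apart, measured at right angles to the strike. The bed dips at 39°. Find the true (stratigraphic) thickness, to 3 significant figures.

33.4 m

True thickness t = w · sin(dip) = 53 × sin 39°
t = 53 × 0.6293 = 33.354 m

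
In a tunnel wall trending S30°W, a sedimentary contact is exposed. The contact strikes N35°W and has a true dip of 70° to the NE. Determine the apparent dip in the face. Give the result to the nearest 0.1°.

The strike is N35°W and the section trends S30°W; the acute angle between them is β = 65°.
tan(apparent dip) = tan 70° · sin 65° = 2.4901
apparent dip = arctan 2.4901 = 68.12°

68.1°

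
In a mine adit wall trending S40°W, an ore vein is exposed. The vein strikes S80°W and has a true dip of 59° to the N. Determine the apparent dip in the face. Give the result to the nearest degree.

The strike is S80°W and the section trends S40°W; the acute angle between them is β = 40°.
tan α = tan 59° × sin 40° = 1.6643 × 0.6428 = 1.0698
apparent dip = arctan 1.0698 = 46.93°

47°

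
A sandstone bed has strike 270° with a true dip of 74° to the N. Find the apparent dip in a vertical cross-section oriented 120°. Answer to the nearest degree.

The strike is 270° and the section trends 120°; the acute angle between them is β = 30°.
tan α = tan 74° × sin 30° = 3.4874 × 0.5000 = 1.7437
α = arctan(1.7437) = 60.17°

60°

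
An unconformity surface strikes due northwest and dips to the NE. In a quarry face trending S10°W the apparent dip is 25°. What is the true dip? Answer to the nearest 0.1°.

The section is 55° from the strike.
tan(true dip) = tan 25° / sin 55° = 0.5693
true dip = arctan 0.5693 = 29.65°

29.7°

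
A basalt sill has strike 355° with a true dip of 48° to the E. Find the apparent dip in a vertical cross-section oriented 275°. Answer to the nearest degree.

The strike is 355° and the section trends 275°; the acute angle between them is β = 80°.
tan(apparent dip) = tan 48° · sin 80° = 1.0937
apparent dip = arctan 1.0937 = 47.56°

48°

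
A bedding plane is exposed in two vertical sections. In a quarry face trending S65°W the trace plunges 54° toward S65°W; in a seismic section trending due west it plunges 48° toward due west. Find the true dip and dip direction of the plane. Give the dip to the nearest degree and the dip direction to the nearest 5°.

true dip 55°, dip direction 230°

The two traces are lines in the plane: v₁ = (sin 245°·cos 54°, cos 245°·cos 54°, −sin 54°), v₂ = (sin 270°·cos 48°, cos 270°·cos 48°, −sin 48°).
The plane normal is n = v₁ × v₂ ∝ (-0.185, -0.145, 0.166).
tan δ = √(n_x²+n_y²)/n_z = 0.235/0.166, so δ = 54.7°.
The horizontal component of n points toward azimuth atan2(n_x, n_y) = 232°, the dip direction.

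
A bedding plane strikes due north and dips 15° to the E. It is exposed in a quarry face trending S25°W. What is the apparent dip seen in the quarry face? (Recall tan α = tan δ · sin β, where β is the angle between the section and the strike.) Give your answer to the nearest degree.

6°

Angle between strike (due north) and section (S25°W): β = 25°.
tan α = tan 15° × sin 25° = 0.2679 × 0.4226 = 0.1132
apparent dip = arctan 0.1132 = 6.46°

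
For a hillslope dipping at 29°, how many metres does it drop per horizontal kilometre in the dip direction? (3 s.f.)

554 m

drop per km = 1000 × tan 29° = 1000 × 0.5543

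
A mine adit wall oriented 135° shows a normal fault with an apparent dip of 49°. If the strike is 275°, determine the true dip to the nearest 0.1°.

The section is 40° from the strike.
tan δ = tan α / sin β = tan 49° / sin 40° = 1.1504 / 0.6428 = 1.7897
δ = arctan(1.7897) = 60.80°

60.8°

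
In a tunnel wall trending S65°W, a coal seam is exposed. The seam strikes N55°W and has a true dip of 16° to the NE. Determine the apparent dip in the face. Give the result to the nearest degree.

The section lies 60° from the strike.
tan(apparent dip) = tan 16° · sin 60° = 0.2483
apparent dip = arctan 0.2483 = 13.95°

14°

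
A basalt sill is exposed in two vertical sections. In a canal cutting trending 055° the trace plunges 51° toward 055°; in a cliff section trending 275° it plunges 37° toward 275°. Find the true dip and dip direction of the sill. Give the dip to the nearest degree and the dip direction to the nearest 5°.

Represent each trace as a vector plunging at its apparent dip toward its trend (east-north-up frame): v₁ = (0.516, 0.361, -0.777), v₂ = (-0.796, 0.070, -0.602).
Cross product v₁ × v₂ gives the pole to the plane: n ∝ (-0.163, 0.929, 0.323).
tan δ = √(n_x²+n_y²)/n_z = 0.943/0.323, so δ = 71.1°.
Dip direction = azimuth of (n_x, n_y) = atan2(-0.163, 0.929) = 350°.

true dip 71°, dip direction 350°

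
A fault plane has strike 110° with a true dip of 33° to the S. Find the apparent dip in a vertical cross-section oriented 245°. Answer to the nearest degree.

25°

The section lies 45° from the strike.
tan(apparent dip) = tan 33° · sin 45° = 0.4592
α = arctan(0.4592) = 24.66°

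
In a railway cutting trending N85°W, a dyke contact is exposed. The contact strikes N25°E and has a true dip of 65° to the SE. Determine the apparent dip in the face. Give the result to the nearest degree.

Angle between strike (N25°E) and section (N85°W): β = 70°.
tan α = tan 65° × sin 70° = 2.1445 × 0.9397 = 2.0152
α = arctan(2.0152) = 63.61°

64°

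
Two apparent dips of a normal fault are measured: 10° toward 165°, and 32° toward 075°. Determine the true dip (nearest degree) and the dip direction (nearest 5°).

Represent each trace as a vector plunging at its apparent dip toward its trend (east-north-up frame): v₁ = (0.255, -0.951, -0.174), v₂ = (0.819, 0.219, -0.530).
The plane normal is n = v₁ × v₂ ∝ (0.542, -0.007, 0.835).
True dip = arccos(n_z / |n|) = arccos(0.8387) = 33.0°.
Dip direction = atan2(0.542, -0.007) = 91° (azimuth of n's horizontal projection).

true dip 33°, dip direction 090°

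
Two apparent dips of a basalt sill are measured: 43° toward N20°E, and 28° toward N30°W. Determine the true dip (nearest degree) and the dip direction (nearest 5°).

true dip 43°, dip direction 025°

Each apparent-dip line lies in the plane. As unit vectors (x east, y north, z up), v₁ plunges 43°→N20°E and v₂ plunges 28°→N30°W.
The plane normal is n = v₁ × v₂ ∝ (0.199, 0.419, 0.495).
Dip δ = arctan(|n_h|/n_z) = arctan(0.463/0.495) = 43.1°.
Dip direction = azimuth of (n_x, n_y) = atan2(0.199, 0.419) = 25°.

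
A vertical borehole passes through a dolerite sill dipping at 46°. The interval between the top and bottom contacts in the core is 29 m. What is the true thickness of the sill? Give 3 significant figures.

True thickness t = h · cos(dip) = 29 × cos 46°
t = 29 × 0.6947 = 20.145 m

20.1 m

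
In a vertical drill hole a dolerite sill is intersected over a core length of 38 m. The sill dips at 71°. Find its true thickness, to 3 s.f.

True thickness t = h · cos(dip) = 38 × cos 71°
t = 38 × 0.3256 = 12.372 m

12.4 m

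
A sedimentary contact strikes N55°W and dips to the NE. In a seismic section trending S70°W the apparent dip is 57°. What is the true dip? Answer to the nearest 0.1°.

62.0°

β = acute angle between strike N55°W and section S70°W = 55°.
tan δ = tan α / sin β = tan 57° / sin 55° = 1.5399 / 0.8192 = 1.8798
true dip = arctan 1.8798 = 61.99°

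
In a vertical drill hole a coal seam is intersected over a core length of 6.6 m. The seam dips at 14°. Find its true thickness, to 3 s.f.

6.40 m

True thickness t = h · cos(dip) = 6.6 × cos 14°
t = 6.6 × 0.9703 = 6.404 m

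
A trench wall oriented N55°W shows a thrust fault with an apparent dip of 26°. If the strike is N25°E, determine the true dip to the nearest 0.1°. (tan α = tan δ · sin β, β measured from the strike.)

26.3°

β = acute angle between strike N25°E and section N55°W = 80°.
tan(true dip) = tan 26° / sin 80° = 0.4953
δ = arctan(0.4953) = 26.35°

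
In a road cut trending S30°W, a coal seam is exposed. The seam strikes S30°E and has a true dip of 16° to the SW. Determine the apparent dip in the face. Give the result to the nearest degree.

14°

Angle between strike (S30°E) and section (S30°W): β = 60°.
tan(apparent dip) = tan 16° · sin 60° = 0.2483
apparent dip = arctan 0.2483 = 13.95°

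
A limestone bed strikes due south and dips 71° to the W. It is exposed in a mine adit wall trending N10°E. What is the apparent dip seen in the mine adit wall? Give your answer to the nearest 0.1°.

26.8°

The section lies 10° from the strike.
tan(apparent dip) = tan 71° · sin 10° = 0.5043
apparent dip = arctan 0.5043 = 26.76°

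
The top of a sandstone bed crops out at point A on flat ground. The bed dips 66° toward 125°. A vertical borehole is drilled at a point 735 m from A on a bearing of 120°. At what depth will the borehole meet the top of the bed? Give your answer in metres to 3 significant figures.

The hole lies 5° from the dip direction, so the down-dip offset is 735 × cos 5° = 732.20 m.
Depth = down-dip offset × tan(dip) = 732.20 × tan 66° = 732.20 × 2.2460
Depth = 1644.56 m

1640 m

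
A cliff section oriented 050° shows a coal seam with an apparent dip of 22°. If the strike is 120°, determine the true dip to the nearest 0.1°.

β = acute angle between strike 120° and section 050° = 70°.
tan δ = tan α / sin β = tan 22° / sin 70° = 0.4040 / 0.9397 = 0.4300
true dip = arctan 0.4300 = 23.27°

23.3°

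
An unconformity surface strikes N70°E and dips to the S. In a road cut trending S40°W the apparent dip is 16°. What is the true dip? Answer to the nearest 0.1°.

The section is 30° from the strike.
tan(true dip) = tan 16° / sin 30° = 0.5735
true dip = arctan 0.5735 = 29.83°

29.8°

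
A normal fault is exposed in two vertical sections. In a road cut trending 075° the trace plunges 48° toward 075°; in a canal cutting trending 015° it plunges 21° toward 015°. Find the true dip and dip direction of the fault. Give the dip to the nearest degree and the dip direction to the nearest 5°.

Represent each trace as a vector plunging at its apparent dip toward its trend (east-north-up frame): v₁ = (0.646, 0.173, -0.743), v₂ = (0.242, 0.902, -0.358).
n = v₁ × v₂ = (0.608, 0.052, 0.541) (taken with n_z > 0).
Dip δ = arctan(|n_h|/n_z) = arctan(0.610/0.541) = 48.4°.
Dip direction = azimuth of (n_x, n_y) = atan2(0.608, 0.052) = 85°.

true dip 48°, dip direction 085°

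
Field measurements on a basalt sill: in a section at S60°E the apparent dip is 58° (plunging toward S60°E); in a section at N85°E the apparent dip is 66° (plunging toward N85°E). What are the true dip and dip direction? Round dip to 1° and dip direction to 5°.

true dip 66°, dip direction 075°

Each apparent-dip line lies in the plane. As unit vectors (x east, y north, z up), v₁ plunges 58°→S60°E and v₂ plunges 66°→N85°E.
The plane normal is n = v₁ × v₂ ∝ (0.272, 0.076, 0.124).
True dip = arccos(n_z / |n|) = arccos(0.4010) = 66.4°.
Dip direction = azimuth of (n_x, n_y) = atan2(0.272, 0.076) = 74°.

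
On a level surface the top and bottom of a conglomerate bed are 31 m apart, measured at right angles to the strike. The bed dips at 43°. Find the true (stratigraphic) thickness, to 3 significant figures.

21.1 m

True thickness t = w · sin(dip) = 31 × sin 43°
t = 31 × 0.6820 = 21.142 m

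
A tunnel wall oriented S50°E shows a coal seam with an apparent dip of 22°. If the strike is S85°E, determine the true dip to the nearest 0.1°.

β = acute angle between strike S85°E and section S50°E = 35°.
tan(true dip) = tan 22° / sin 35° = 0.7044
δ = arctan(0.7044) = 35.16°

35.2°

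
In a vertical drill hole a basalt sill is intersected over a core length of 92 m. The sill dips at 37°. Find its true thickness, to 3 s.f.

73.5 m

True thickness t = h · cos(dip) = 92 × cos 37°
t = 92 × 0.7986 = 73.474 m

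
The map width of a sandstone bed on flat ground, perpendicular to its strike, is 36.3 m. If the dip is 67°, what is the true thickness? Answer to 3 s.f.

33.4 m

True thickness t = w · sin(dip) = 36.3 × sin 67°
t = 36.3 × 0.9205 = 33.414 m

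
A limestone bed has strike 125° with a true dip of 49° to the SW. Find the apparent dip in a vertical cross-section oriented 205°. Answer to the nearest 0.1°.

The strike is 125° and the section trends 205°; the acute angle between them is β = 80°.
tan(apparent dip) = tan 49° · sin 80° = 1.1329
apparent dip = arctan 1.1329 = 48.57°

48.6°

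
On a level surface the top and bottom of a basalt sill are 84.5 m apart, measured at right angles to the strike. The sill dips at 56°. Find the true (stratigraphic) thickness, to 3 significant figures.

True thickness t = w · sin(dip) = 84.5 × sin 56°
t = 84.5 × 0.8290 = 70.054 m

70.1 m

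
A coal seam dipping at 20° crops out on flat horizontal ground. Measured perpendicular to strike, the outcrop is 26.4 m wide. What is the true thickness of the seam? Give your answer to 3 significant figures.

True thickness t = w · sin(dip) = 26.4 × sin 20°
t = 26.4 × 0.3420 = 9.029 m

9.03 m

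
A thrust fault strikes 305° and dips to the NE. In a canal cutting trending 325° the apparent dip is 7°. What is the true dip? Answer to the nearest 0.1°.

The section is 20° from the strike.
tan δ = tan α / sin β = tan 7° / sin 20° = 0.1228 / 0.3420 = 0.3590
δ = arctan(0.3590) = 19.75°

19.7°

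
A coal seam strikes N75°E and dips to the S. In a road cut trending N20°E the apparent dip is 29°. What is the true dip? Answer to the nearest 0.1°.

34.1°

β = acute angle between strike N75°E and section N20°E = 55°.
tan(true dip) = tan 29° / sin 55° = 0.6767
δ = arctan(0.6767) = 34.09°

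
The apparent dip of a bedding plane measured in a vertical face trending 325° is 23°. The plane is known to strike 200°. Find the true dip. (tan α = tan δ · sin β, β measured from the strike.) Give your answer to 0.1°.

27.4°

The section is 55° from the strike.
tan(true dip) = tan 23° / sin 55° = 0.5182
δ = arctan(0.5182) = 27.39°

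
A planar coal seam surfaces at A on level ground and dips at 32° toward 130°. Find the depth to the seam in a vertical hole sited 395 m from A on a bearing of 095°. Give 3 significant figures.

The hole lies 35° from the dip direction, so the down-dip offset is 395 × cos 35° = 323.57 m.
Depth = down-dip offset × tan(dip) = 323.57 × tan 32° = 323.57 × 0.6249
Depth = 202.19 m

202 m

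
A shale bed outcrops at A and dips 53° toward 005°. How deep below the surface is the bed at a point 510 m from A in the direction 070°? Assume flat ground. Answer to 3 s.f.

The hole lies 65° from the dip direction, so the down-dip offset is 510 × cos 65° = 215.54 m.
Depth = down-dip offset × tan(dip) = 215.54 × tan 53° = 215.54 × 1.3270
Depth = 286.03 m

286 m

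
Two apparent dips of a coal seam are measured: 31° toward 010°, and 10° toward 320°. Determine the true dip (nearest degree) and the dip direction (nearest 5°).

The two traces are lines in the plane: v₁ = (sin 10°·cos 31°, cos 10°·cos 31°, −sin 31°), v₂ = (sin 320°·cos 10°, cos 320°·cos 10°, −sin 10°).
n = v₁ × v₂ = (0.242, 0.352, 0.647) (taken with n_z > 0).
tan δ = √(n_x²+n_y²)/n_z = 0.427/0.647, so δ = 33.4°.
The horizontal component of n points toward azimuth atan2(n_x, n_y) = 35°, the dip direction.

true dip 33°, dip direction 035°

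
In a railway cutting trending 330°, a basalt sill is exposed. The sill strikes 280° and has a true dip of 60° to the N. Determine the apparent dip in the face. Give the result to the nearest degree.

Angle between strike (280°) and section (330°): β = 50°.
tan α = tan 60° × sin 50° = 1.7321 × 0.7660 = 1.3268
apparent dip = arctan 1.3268 = 53.00°

53°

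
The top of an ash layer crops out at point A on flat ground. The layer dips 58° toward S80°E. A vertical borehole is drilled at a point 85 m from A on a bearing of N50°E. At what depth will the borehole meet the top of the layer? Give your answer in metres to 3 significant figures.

87.4 m

The hole lies 50° from the dip direction, so the down-dip offset is 85 × cos 50° = 54.64 m.
Depth = down-dip offset × tan(dip) = 54.64 × tan 58° = 54.64 × 1.6003
Depth = 87.44 m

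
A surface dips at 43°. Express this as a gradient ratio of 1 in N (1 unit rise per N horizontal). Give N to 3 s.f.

1 : N means tan θ = 1/N, so N = 1/tan 43° = 1/0.9325

1 in 1.07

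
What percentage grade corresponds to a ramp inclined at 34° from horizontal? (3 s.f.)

grade % = 100 × tan 34° = 100 × 0.6745

67.5%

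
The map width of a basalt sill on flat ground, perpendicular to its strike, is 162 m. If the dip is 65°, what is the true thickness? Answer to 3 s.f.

147 m

True thickness t = w · sin(dip) = 162 × sin 65°
t = 162 × 0.9063 = 146.822 m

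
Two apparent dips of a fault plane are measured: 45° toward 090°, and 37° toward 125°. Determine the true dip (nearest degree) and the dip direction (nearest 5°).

true dip 45°, dip direction 085°

Each apparent-dip line lies in the plane. As unit vectors (x east, y north, z up), v₁ plunges 45°→090° and v₂ plunges 37°→125°.
Cross product v₁ × v₂ gives the pole to the plane: n ∝ (0.324, 0.037, 0.324).
Dip δ = arctan(|n_h|/n_z) = arctan(0.326/0.324) = 45.2°.
Dip direction = atan2(0.324, 0.037) = 83° (azimuth of n's horizontal projection).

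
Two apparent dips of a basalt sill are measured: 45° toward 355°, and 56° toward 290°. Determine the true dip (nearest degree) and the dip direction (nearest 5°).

true dip 57°, dip direction 305°

Each apparent-dip line lies in the plane. As unit vectors (x east, y north, z up), v₁ plunges 45°→355° and v₂ plunges 56°→290°.
Cross product v₁ × v₂ gives the pole to the plane: n ∝ (-0.449, 0.320, 0.358).
tan δ = √(n_x²+n_y²)/n_z = 0.551/0.358, so δ = 57.0°.
Dip direction = atan2(-0.449, 0.320) = 306° (azimuth of n's horizontal projection).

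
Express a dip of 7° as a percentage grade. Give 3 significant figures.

grade % = 100 × tan 7° = 100 × 0.1228

12.3%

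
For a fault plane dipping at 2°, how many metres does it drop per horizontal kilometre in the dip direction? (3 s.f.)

34.9 m

drop per km = 1000 × tan 2° = 1000 × 0.0349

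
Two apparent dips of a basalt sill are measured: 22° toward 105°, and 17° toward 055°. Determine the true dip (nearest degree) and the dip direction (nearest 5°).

Represent each trace as a vector plunging at its apparent dip toward its trend (east-north-up frame): v₁ = (0.896, -0.240, -0.375), v₂ = (0.783, 0.549, -0.292).
The plane normal is n = v₁ × v₂ ∝ (0.276, -0.032, 0.679).
Dip δ = arctan(|n_h|/n_z) = arctan(0.277/0.679) = 22.2°.
Dip direction = atan2(0.276, -0.032) = 97° (azimuth of n's horizontal projection).

true dip 22°, dip direction 095°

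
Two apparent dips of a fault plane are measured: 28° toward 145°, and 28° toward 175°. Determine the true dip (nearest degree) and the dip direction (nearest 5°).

The two traces are lines in the plane: v₁ = (sin 145°·cos 28°, cos 145°·cos 28°, −sin 28°), v₂ = (sin 175°·cos 28°, cos 175°·cos 28°, −sin 28°).
The plane normal is n = v₁ × v₂ ∝ (0.073, -0.202, 0.390).
True dip = arccos(n_z / |n|) = arccos(0.8760) = 28.8°.
The horizontal component of n points toward azimuth atan2(n_x, n_y) = 160°, the dip direction.

true dip 29°, dip direction 160°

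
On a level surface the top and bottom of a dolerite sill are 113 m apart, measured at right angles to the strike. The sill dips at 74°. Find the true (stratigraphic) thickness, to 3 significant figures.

True thickness t = w · sin(dip) = 113 × sin 74°
t = 113 × 0.9613 = 108.623 m

109 m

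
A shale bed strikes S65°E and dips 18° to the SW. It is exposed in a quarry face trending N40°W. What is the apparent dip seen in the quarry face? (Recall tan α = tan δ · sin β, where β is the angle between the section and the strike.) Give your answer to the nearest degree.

The strike is S65°E and the section trends N40°W; the acute angle between them is β = 25°.
tan α = tan 18° × sin 25° = 0.3249 × 0.4226 = 0.1373
α = arctan(0.1373) = 7.82°

8°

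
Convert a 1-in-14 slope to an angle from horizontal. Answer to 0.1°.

tan θ = 1/14 = 0.0714
θ = arctan(0.0714) = 4.09°

4.1°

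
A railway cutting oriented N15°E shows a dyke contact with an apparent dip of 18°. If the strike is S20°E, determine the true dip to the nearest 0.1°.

The section is 35° from the strike.
tan(true dip) = tan 18° / sin 35° = 0.5665
δ = arctan(0.5665) = 29.53°

29.5°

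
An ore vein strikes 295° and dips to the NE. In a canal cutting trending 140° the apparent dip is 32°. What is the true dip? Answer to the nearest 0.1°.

The section is 25° from the strike.
tan(true dip) = tan 32° / sin 25° = 1.4786
δ = arctan(1.4786) = 55.93°

55.9°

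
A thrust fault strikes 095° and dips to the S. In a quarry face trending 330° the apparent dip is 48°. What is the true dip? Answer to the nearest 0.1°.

53.6°

The section is 55° from the strike.
tan δ = tan α / sin β = tan 48° / sin 55° = 1.1106 / 0.8192 = 1.3558
true dip = arctan 1.3558 = 53.59°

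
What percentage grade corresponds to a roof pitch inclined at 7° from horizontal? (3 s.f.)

12.3%

grade % = 100 × tan 7° = 100 × 0.1228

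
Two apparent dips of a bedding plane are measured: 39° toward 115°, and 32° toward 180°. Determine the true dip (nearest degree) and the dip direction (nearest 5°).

Each apparent-dip line lies in the plane. As unit vectors (x east, y north, z up), v₁ plunges 39°→115° and v₂ plunges 32°→180°.
Cross product v₁ × v₂ gives the pole to the plane: n ∝ (0.360, -0.373, 0.597).
Dip δ = arctan(|n_h|/n_z) = arctan(0.518/0.597) = 41.0°.
Dip direction = azimuth of (n_x, n_y) = atan2(0.360, -0.373) = 136°.

true dip 41°, dip direction 135°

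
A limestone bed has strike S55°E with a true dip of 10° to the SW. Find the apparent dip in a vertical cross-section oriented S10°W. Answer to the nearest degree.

9°

The section lies 65° from the strike.
tan(apparent dip) = tan 10° · sin 65° = 0.1598
α = arctan(0.1598) = 9.08°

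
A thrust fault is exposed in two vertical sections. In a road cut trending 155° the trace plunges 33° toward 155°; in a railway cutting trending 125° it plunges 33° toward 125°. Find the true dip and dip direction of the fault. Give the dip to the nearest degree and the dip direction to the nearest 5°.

true dip 34°, dip direction 140°

The two traces are lines in the plane: v₁ = (sin 155°·cos 33°, cos 155°·cos 33°, −sin 33°), v₂ = (sin 125°·cos 33°, cos 125°·cos 33°, −sin 33°).
The plane normal is n = v₁ × v₂ ∝ (0.152, -0.181, 0.352).
True dip = arccos(n_z / |n|) = arccos(0.8299) = 33.9°.
Dip direction = azimuth of (n_x, n_y) = atan2(0.152, -0.181) = 140°.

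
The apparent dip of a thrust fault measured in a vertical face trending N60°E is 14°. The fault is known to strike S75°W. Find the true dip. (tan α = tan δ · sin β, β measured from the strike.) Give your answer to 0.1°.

β = acute angle between strike S75°W and section N60°E = 15°.
tan δ = tan α / sin β = tan 14° / sin 15° = 0.2493 / 0.2588 = 0.9633
true dip = arctan 0.9633 = 43.93°

43.9°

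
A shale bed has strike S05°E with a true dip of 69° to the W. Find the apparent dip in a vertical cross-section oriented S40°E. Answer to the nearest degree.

56°

The section lies 35° from the strike.
tan α = tan 69° × sin 35° = 2.6051 × 0.5736 = 1.4942
apparent dip = arctan 1.4942 = 56.21°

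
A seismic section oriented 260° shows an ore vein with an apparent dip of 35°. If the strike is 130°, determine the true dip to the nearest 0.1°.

The section is 50° from the strike.
tan δ = tan α / sin β = tan 35° / sin 50° = 0.7002 / 0.7660 = 0.9141
δ = arctan(0.9141) = 42.43°

42.4°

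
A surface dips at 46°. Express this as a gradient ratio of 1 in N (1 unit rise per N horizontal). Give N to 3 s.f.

1 in 0.966

1 : N means tan θ = 1/N, so N = 1/tan 46° = 1/1.0355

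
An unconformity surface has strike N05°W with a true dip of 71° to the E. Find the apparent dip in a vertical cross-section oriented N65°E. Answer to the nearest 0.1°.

Angle between strike (N05°W) and section (N65°E): β = 70°.
tan(apparent dip) = tan 71° · sin 70° = 2.7291
α = arctan(2.7291) = 69.88°

69.9°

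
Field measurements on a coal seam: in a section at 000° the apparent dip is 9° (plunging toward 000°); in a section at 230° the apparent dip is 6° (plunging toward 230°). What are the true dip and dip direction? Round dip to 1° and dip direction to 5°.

true dip 17°, dip direction 300°

The two traces are lines in the plane: v₁ = (sin 0°·cos 9°, cos 0°·cos 9°, −sin 9°), v₂ = (sin 230°·cos 6°, cos 230°·cos 6°, −sin 6°).
Cross product v₁ × v₂ gives the pole to the plane: n ∝ (-0.203, 0.119, 0.752).
Dip δ = arctan(|n_h|/n_z) = arctan(0.236/0.752) = 17.4°.
Dip direction = azimuth of (n_x, n_y) = atan2(-0.203, 0.119) = 300°.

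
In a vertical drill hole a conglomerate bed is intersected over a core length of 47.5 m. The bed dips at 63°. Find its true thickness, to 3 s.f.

True thickness t = h · cos(dip) = 47.5 × cos 63°
t = 47.5 × 0.4540 = 21.565 m

21.6 m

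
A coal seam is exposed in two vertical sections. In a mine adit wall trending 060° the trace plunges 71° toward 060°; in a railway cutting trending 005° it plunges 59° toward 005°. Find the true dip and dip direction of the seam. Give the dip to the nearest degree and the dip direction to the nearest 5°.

true dip 71°, dip direction 060°

Represent each trace as a vector plunging at its apparent dip toward its trend (east-north-up frame): v₁ = (0.282, 0.163, -0.946), v₂ = (0.045, 0.513, -0.857).
The plane normal is n = v₁ × v₂ ∝ (0.346, 0.199, 0.137).
Dip δ = arctan(|n_h|/n_z) = arctan(0.399/0.137) = 71.0°.
Dip direction = azimuth of (n_x, n_y) = atan2(0.346, 0.199) = 60°.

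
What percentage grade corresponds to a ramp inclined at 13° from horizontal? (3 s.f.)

23.1%

grade % = 100 × tan 13° = 100 × 0.2309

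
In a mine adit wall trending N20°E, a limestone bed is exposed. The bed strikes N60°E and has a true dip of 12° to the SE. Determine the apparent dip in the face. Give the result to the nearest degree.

The strike is N60°E and the section trends N20°E; the acute angle between them is β = 40°.
tan(apparent dip) = tan 12° · sin 40° = 0.1366
α = arctan(0.1366) = 7.78°

8°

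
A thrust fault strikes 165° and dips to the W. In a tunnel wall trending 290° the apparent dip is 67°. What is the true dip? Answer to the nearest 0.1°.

The section is 55° from the strike.
tan(true dip) = tan 67° / sin 55° = 2.8760
true dip = arctan 2.8760 = 70.83°

70.8°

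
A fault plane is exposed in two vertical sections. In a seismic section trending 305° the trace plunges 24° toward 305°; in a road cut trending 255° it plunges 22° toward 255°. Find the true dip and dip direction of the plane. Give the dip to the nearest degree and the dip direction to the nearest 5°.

true dip 25°, dip direction 285°

Represent each trace as a vector plunging at its apparent dip toward its trend (east-north-up frame): v₁ = (-0.748, 0.524, -0.407), v₂ = (-0.896, -0.240, -0.375).
Cross product v₁ × v₂ gives the pole to the plane: n ∝ (-0.294, 0.084, 0.649).
Dip δ = arctan(|n_h|/n_z) = arctan(0.306/0.649) = 25.2°.
Dip direction = atan2(-0.294, 0.084) = 286° (azimuth of n's horizontal projection).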